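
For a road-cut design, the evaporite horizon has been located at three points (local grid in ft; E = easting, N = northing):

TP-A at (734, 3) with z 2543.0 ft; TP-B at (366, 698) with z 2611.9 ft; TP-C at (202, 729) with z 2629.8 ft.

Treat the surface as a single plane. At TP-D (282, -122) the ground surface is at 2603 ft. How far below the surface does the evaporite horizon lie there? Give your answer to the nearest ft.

20 ft

Let the plane be z = a·E + b·N + c.
TP-B−TP-A: −368a + 695b = 68.9;  TP-C−TP-A: −532a + 726b = 86.8.
Solving gives a = −0.10046, b = 0.04594.
Then c = 2543 − a·734 − b·3 = 2616.60.
At (282, -122): z_contact = −28.3 − 5.6 + 2616.60 = 2582.7 ft.
Depth below ground = 2603 − 2582.7 = 20 ft.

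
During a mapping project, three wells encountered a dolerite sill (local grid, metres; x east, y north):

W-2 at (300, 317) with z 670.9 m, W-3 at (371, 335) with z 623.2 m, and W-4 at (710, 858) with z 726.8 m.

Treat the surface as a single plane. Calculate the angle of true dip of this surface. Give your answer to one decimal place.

Two edge vectors: W-2→W-3 = (71, 18, -47.7), W-2→W-4 = (410, 541, 55.9).
Normal n = (W-2→W-3) × (W-2→W-4) = (26811.9, -23525.9, 31031).
So ∂z/∂x = −n_x/n_z = −0.86404 and ∂z/∂y = −n_y/n_z = 0.75814.
Gradient magnitude |∇z| = √(a² + b²) = √(0.74656 + 0.57478) = 1.14949.
True dip = arctan(1.14949) = 49.0°, dipping toward SE (azimuth ≈ 131°).

49.0°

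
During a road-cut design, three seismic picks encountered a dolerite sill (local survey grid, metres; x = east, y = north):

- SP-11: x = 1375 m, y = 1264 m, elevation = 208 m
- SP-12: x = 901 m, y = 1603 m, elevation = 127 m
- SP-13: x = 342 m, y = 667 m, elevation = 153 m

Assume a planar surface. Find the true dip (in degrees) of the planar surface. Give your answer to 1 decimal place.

Let the plane be z = a·x + b·y + c.
SP-12−SP-11: −474a + 339b = −81;  SP-13−SP-11: −1033a − 597b = −55.
Solving gives a = 0.10582, b = −0.09098.
Gradient magnitude |∇z| = √(a² + b²) = √(0.01120 + 0.00828) = 0.13955.
True dip = arctan(0.13955) = 7.9°, dipping toward NW (azimuth ≈ 311°).

7.9°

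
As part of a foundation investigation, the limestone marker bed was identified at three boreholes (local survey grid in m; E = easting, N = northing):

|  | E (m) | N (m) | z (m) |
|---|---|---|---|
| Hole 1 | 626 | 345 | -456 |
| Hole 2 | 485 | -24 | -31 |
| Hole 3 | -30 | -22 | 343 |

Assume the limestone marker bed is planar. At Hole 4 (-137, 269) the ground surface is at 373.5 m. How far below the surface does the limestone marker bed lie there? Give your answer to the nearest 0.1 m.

Let the plane be z = a·E + b·N + c.
Hole 2−Hole 1: −141a − 369b = 425;  Hole 3−Hole 1: −656a − 367b = 799.
Solving gives a = −0.72960, b = −0.87297.
Then c = -456 − a·626 − b·345 = 301.91.
At (-137, 269): z_contact = 99.96 − 234.83 + 301.91 = 167.03 m.
Depth below ground = 373.5 − 167.03 = 206.5 m.

206.5 m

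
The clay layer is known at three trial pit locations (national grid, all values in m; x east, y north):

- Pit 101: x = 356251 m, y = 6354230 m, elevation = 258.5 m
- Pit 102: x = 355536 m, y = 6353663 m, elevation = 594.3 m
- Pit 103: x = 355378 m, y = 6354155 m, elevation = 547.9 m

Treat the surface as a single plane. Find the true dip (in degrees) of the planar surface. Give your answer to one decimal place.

Two edge vectors: Pit 101→Pit 102 = (-715, -567, 335.8), Pit 101→Pit 103 = (-873, -75, 289.4).
Normal n = (Pit 101→Pit 102) × (Pit 101→Pit 103) = (-138904.8, -86232.4, -441366).
So ∂z/∂x = −n_x/n_z = −0.31472 and ∂z/∂y = −n_y/n_z = −0.19538.
Gradient magnitude |∇z| = √(a² + b²) = √(0.09905 + 0.03817) = 0.37043.
True dip = arctan(0.37043) = 20.3°, dipping toward ENE (azimuth ≈ 058°).

20.3°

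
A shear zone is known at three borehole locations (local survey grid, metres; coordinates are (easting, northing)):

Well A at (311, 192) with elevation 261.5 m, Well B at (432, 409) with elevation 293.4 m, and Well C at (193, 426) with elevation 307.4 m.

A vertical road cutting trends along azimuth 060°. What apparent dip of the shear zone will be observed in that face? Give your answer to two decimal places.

Two edge vectors: Well A→Well B = (121, 217, 31.9), Well A→Well C = (-118, 234, 45.9).
Normal n = (Well A→Well B) × (Well A→Well C) = (2495.7, -9318.1, 53920).
So ∂z/∂E = −n_x/n_z = −0.04629 and ∂z/∂N = −n_y/n_z = 0.17281.
Unit vector along 060° is (sin 60°, cos 60°) = (0.8660, 0.5000).
Slope in that direction = a·(0.8660) + b·(0.5000) = 0.04632.
Apparent dip = arctan|0.04632| = 2.65° (true dip is 10.1°, so apparent ≤ true as expected).

2.65°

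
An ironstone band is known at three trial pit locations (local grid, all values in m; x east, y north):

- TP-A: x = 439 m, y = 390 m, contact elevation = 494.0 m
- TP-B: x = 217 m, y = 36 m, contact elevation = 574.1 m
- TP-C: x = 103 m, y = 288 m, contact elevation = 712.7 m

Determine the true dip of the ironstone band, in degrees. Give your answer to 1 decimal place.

37.0°

Two edge vectors: TP-A→TP-B = (-222, -354, 80.1), TP-A→TP-C = (-336, -102, 218.7).
Normal n = (TP-A→TP-B) × (TP-A→TP-C) = (-69249.6, 21637.8, -96300).
So ∂z/∂x = −n_x/n_z = −0.71910 and ∂z/∂y = −n_y/n_z = 0.22469.
Gradient magnitude |∇z| = √(a² + b²) = √(0.51711 + 0.05049) = 0.75339.
True dip = arctan(0.75339) = 37.0°, dipping toward ESE (azimuth ≈ 107°).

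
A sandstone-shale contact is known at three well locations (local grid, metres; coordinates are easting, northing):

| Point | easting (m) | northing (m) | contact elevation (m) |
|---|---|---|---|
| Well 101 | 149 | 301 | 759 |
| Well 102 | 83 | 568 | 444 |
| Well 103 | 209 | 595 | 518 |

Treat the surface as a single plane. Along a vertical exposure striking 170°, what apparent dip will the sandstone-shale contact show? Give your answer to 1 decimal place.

47.9°

Two edge vectors: Well 101→Well 102 = (-66, 267, -315), Well 101→Well 103 = (60, 294, -241).
Normal n = (Well 101→Well 102) × (Well 101→Well 103) = (28263, -34806, -35424).
So ∂z/∂easting = −n_x/n_z = 0.79785 and ∂z/∂northing = −n_y/n_z = −0.98255.
Unit vector along 170° is (sin 170°, cos 170°) = (0.1736, -0.9848).
Slope in that direction = a·(0.1736) + b·(-0.9848) = 1.10617.
Apparent dip = arctan|1.10617| = 47.9° (true dip is 51.7°, so apparent ≤ true as expected).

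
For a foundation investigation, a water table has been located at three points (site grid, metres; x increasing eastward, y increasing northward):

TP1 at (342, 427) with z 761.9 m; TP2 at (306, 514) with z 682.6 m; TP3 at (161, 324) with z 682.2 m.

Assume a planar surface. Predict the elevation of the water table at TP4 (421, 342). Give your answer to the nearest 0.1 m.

873.4 m

Let the plane be z = a·x + b·y + c.
TP2−TP1: −36a + 87b = −79.3;  TP3−TP1: −181a − 103b = −79.7.
Solving gives a = 0.77624, b = −0.59029.
Then c = 761.9 − a·342 − b·427 = 748.48.
At (421, 342): z = 326.8 − 201.9 + 748.48 = 873.4 m.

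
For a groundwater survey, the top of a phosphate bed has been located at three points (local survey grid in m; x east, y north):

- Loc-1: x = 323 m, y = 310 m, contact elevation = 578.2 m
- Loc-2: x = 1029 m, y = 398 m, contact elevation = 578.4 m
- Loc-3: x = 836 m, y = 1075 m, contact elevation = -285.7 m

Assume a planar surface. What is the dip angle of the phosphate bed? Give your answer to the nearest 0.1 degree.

51.2°

Let the plane be z = a·x + b·y + c.
Loc-2−Loc-1: 706a + 88b = 0.2;  Loc-3−Loc-1: 513a + 765b = −863.9.
Solving gives a = 0.15391, b = −1.23249.
Gradient magnitude |∇z| = √(a² + b²) = √(0.02369 + 1.51903) = 1.24206.
True dip = arctan(1.24206) = 51.2°, dipping toward N (azimuth ≈ 353°).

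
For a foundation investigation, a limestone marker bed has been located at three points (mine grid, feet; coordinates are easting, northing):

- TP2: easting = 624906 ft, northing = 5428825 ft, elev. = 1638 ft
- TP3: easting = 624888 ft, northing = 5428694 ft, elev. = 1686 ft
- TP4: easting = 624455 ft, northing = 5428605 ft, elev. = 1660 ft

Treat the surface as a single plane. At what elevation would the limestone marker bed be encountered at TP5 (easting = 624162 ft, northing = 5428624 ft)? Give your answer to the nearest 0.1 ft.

1611.9 ft

Let the plane be z = a·easting + b·northing + c.
TP3−TP2: −18a − 131b = 48;  TP4−TP2: −451a − 220b = 22.
Solving gives a = 0.139293554, b = −0.385551786.
Then c = 1638 − a·624906 − b·5428825 = 2007685.80.
At (624162, 5428624): z = 86941.7 − 2093015.7 + 2007685.80 = 1611.9 ft.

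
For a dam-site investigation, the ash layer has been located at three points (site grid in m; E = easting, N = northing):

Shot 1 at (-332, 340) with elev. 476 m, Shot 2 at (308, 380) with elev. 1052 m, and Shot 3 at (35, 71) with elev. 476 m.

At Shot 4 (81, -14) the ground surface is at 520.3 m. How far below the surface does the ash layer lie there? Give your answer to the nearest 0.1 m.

Two edge vectors: Shot 1→Shot 2 = (640, 40, 576), Shot 1→Shot 3 = (367, -269, 0).
Normal n = (Shot 1→Shot 2) × (Shot 1→Shot 3) = (154944, 211392, -186840).
So ∂z/∂E = −n_x/n_z = 0.82929 and ∂z/∂N = −n_y/n_z = 1.13141.
Intercept c from Shot 1: 476 + 275.32 − 384.68 = 366.65.
At (81, -14): z_contact = 67.17 − 15.84 + 366.65 = 417.98 m.
Depth below ground = 520.3 − 417.98 = 102.3 m.

102.3 m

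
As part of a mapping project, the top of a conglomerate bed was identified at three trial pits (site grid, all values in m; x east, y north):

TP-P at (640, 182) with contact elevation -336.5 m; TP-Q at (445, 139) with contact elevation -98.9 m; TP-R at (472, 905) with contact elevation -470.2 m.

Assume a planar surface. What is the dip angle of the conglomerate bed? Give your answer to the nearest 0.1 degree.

50.3°

Let the plane be z = a·x + b·y + c.
TP-Q−TP-P: −195a − 43b = 237.6;  TP-R−TP-P: −168a + 723b = −133.7.
Solving gives a = −1.12028, b = −0.44524.
Gradient magnitude |∇z| = √(a² + b²) = √(1.25503 + 0.19824) = 1.20551.
True dip = arctan(1.20551) = 50.3°, dipping toward ENE (azimuth ≈ 068°).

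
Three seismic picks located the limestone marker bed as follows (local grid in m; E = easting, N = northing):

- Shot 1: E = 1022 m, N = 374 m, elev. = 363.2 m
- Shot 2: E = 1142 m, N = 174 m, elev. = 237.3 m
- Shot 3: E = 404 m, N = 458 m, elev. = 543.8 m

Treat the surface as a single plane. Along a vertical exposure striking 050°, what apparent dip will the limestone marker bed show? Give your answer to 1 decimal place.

8.3°

Let the plane be z = a·E + b·N + c.
Shot 2−Shot 1: 120a − 200b = −125.9;  Shot 3−Shot 1: −618a + 84b = 180.6.
Solving gives a = −0.22502, b = 0.49449.
Unit vector along 050° is (sin 50°, cos 50°) = (0.7660, 0.6428).
Slope in that direction = a·(0.7660) + b·(0.6428) = 0.14547.
Apparent dip = arctan|0.14547| = 8.3° (true dip is 28.5°, so apparent ≤ true as expected).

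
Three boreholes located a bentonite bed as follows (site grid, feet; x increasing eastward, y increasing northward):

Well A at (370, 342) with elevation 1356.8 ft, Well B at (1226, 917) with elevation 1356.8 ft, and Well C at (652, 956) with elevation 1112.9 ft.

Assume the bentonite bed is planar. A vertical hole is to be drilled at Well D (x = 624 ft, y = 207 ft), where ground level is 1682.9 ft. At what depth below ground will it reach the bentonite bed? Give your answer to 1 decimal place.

Two edge vectors: Well A→Well B = (856, 575, 0), Well A→Well C = (282, 614, -243.9).
Normal n = (Well A→Well B) × (Well A→Well C) = (-140242.5, 208778.4, 363434).
So ∂z/∂x = −n_x/n_z = 0.385882 and ∂z/∂y = −n_y/n_z = −0.574460.
Intercept c from Well A: 1356.8 − 142.78 + 196.47 = 1410.49.
At (624, 207): z_contact = 240.79 − 118.91 + 1410.49 = 1532.37 ft.
Depth below ground = 1682.9 − 1532.37 = 150.5 ft.

150.5 ft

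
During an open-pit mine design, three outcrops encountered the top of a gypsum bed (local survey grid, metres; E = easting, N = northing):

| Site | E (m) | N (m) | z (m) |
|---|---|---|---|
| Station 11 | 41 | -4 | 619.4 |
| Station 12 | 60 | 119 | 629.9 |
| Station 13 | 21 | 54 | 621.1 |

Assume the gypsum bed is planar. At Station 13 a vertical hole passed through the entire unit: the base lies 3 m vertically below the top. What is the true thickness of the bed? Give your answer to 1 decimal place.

Let the plane be z = a·E + b·N + c.
Station 12−Station 11: 19a + 123b = 10.5;  Station 13−Station 11: −20a + 58b = 1.7.
Solving gives a = 0.11227, b = 0.06802.
|∇z| = √(a²+b²) = 0.13127, so dip δ = arctan(0.13127) = 7.48°.
True thickness = vertical thickness × cos δ = 3 × cos 7.48° = 3.0 m.

3.0 m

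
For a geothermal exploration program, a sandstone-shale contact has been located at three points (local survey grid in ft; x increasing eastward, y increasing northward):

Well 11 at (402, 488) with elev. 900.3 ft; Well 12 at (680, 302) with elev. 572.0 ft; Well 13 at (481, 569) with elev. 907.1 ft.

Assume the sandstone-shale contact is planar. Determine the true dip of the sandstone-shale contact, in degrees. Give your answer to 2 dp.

45.32°

Let the plane be z = a·x + b·y + c.
Well 12−Well 11: 278a − 186b = −328.3;  Well 13−Well 11: 79a + 81b = 6.8.
Solving gives a = −0.68063, b = 0.74777.
Gradient magnitude |∇z| = √(a² + b²) = √(0.46325 + 0.55916) = 1.01115.
True dip = arctan(1.01115) = 45.32°, dipping toward SE (azimuth ≈ 138°).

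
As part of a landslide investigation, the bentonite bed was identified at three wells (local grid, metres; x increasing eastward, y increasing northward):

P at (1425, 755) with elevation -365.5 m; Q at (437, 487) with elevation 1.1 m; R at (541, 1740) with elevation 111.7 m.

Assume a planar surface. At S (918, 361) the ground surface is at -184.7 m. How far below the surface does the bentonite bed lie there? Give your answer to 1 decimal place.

Let the plane be z = a·x + b·y + c.
Q−P: −988a − 268b = 366.6;  R−P: −884a + 985b = 477.2.
Solving gives a = −0.404094, b = 0.121808.
Then c = -365.5 − a·1425 − b·755 = 118.37.
At (918, 361): z_contact = −370.96 + 43.97 + 118.37 = -208.62 m.
Depth below ground = -184.7 − (-208.62) = 23.9 m.

23.9 m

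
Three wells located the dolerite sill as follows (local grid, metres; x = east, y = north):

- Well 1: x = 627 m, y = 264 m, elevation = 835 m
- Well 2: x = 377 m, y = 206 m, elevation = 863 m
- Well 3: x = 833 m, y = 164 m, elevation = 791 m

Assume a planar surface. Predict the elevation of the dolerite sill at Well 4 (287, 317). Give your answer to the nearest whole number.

Two edge vectors: Well 1→Well 2 = (-250, -58, 28), Well 1→Well 3 = (206, -100, -44).
Normal n = (Well 1→Well 2) × (Well 1→Well 3) = (5352, -5232, 36948).
So ∂z/∂x = −n_x/n_z = −0.14485 and ∂z/∂y = −n_y/n_z = 0.14160.
Intercept c from Well 1: 835 + 90.82 − 37.38 = 888.44.
At (287, 317): z = −41.6 + 44.9 + 888.44 = 891.8 m.

892 m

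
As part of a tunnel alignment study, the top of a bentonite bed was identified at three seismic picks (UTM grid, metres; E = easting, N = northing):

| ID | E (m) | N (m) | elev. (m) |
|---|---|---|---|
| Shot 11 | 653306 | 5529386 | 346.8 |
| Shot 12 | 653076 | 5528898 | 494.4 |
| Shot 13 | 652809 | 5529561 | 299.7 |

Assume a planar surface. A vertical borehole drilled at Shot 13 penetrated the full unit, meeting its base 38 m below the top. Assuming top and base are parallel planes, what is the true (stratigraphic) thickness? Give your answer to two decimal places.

36.42 m

Two edge vectors: Shot 11→Shot 12 = (-230, -488, 147.6), Shot 11→Shot 13 = (-497, 175, -47.1).
Normal n = (Shot 11→Shot 12) × (Shot 11→Shot 13) = (-2845.2, -84190.2, -282786).
So ∂z/∂E = −n_x/n_z = −0.01006 and ∂z/∂N = −n_y/n_z = −0.29772.
|∇z| = √(a²+b²) = 0.29789, so dip δ = arctan(0.29789) = 16.59°.
True thickness = vertical thickness × cos δ = 38 × cos 16.59° = 36.42 m.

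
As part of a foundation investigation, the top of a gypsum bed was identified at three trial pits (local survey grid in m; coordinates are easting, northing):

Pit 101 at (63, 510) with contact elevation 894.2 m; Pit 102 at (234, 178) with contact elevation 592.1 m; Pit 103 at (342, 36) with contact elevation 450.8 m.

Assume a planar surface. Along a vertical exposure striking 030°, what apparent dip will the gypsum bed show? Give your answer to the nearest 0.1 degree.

24.7°

Let the plane be z = a·easting + b·northing + c.
Pit 102−Pit 101: 171a − 332b = −302.1;  Pit 103−Pit 101: 279a − 474b = −443.4.
Solving gives a = −0.34676, b = 0.73134.
Unit vector along 030° is (sin 30°, cos 30°) = (0.5000, 0.8660).
Slope in that direction = a·(0.5000) + b·(0.8660) = 0.45998.
Apparent dip = arctan|0.45998| = 24.7° (true dip is 39.0°, so apparent ≤ true as expected).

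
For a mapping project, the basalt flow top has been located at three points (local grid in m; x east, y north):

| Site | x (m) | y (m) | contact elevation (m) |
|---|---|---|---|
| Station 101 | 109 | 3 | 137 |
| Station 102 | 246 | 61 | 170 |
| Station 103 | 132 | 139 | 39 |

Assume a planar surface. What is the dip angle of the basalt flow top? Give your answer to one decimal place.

45.3°

Two edge vectors: Station 101→Station 102 = (137, 58, 33), Station 101→Station 103 = (23, 136, -98).
Normal n = (Station 101→Station 102) × (Station 101→Station 103) = (-10172, 14185, 17298).
So ∂z/∂x = −n_x/n_z = 0.58804 and ∂z/∂y = −n_y/n_z = −0.82004.
Gradient magnitude |∇z| = √(a² + b²) = √(0.34580 + 0.67246) = 1.00909.
True dip = arctan(1.00909) = 45.3°, dipping toward NW (azimuth ≈ 324°).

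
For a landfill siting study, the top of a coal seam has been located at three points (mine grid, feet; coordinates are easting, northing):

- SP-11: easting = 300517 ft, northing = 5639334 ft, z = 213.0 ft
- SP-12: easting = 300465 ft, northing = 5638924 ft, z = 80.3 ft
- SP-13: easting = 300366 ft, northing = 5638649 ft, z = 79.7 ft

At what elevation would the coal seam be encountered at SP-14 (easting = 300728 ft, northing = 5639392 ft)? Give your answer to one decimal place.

Two edge vectors: SP-11→SP-12 = (-52, -410, -132.7), SP-11→SP-13 = (-151, -685, -133.3).
Normal n = (SP-11→SP-12) × (SP-11→SP-13) = (-36246.5, 13106.1, -26290).
So ∂z/∂easting = −n_x/n_z = −1.378718144 and ∂z/∂northing = −n_y/n_z = 0.498520350.
Intercept c from SP-11: 213 + 414328.24 − 2811322.76 = −2396781.52.
At (300728, 5639392): z = −414619.1 + 2811351.7 − 2396781.52 = -49.0 ft.

-49.0 ft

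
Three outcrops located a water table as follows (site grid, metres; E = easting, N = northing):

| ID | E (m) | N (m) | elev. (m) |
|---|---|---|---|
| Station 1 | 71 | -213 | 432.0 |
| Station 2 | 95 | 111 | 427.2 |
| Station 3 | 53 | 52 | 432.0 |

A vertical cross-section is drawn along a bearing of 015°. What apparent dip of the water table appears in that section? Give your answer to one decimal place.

1.9°

Let the plane be z = a·E + b·N + c.
Station 2−Station 1: 24a + 324b = −4.8;  Station 3−Station 1: −18a + 265b = 0.
Solving gives a = −0.10433, b = −0.00709.
Unit vector along 015° is (sin 15°, cos 15°) = (0.2588, 0.9659).
Slope in that direction = a·(0.2588) + b·(0.9659) = −0.03385.
Apparent dip = arctan|0.03385| = 1.9° (true dip is 6.0°, so apparent ≤ true as expected).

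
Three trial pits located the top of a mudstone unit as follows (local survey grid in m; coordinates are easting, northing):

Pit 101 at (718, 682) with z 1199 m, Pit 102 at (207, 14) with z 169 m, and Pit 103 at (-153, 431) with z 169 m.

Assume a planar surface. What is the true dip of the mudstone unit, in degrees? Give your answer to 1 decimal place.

Let the plane be z = a·easting + b·northing + c.
Pit 102−Pit 101: −511a − 668b = −1030;  Pit 103−Pit 101: −871a − 251b = −1030.
Solving gives a = 0.94696, b = 0.81752.
Gradient magnitude |∇z| = √(a² + b²) = √(0.89673 + 0.66834) = 1.25103.
True dip = arctan(1.25103) = 51.4°, dipping toward SW (azimuth ≈ 229°).

51.4°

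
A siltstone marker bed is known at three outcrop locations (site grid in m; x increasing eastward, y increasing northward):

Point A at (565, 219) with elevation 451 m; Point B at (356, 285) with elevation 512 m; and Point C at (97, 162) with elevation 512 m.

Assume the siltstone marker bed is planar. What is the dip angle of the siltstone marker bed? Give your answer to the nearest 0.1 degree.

Let the plane be z = a·x + b·y + c.
Point B−Point A: −209a + 66b = 61;  Point C−Point A: −468a − 57b = 61.
Solving gives a = −0.17530, b = 0.36913.
Gradient magnitude |∇z| = √(a² + b²) = √(0.03073 + 0.13625) = 0.40864.
True dip = arctan(0.40864) = 22.2°, dipping toward SSE (azimuth ≈ 155°).

22.2°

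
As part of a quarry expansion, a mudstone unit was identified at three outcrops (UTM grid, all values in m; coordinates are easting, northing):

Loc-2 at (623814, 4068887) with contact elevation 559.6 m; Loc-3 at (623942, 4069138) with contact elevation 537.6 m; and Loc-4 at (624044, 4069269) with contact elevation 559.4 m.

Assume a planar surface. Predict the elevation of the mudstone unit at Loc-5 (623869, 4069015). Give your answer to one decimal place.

Let the plane be z = a·easting + b·northing + c.
Loc-3−Loc-2: 128a + 251b = −22;  Loc-4−Loc-2: 230a + 382b = −0.2.
Solving gives a = 0.945641838, b = −0.569889065.
Then c = 559.6 − a·623814 − b·4068887 = 1729469.19.
At (623869, 4069015): z = 589956.6 − 2318887.2 + 1729469.19 = 538.7 m.

538.7 m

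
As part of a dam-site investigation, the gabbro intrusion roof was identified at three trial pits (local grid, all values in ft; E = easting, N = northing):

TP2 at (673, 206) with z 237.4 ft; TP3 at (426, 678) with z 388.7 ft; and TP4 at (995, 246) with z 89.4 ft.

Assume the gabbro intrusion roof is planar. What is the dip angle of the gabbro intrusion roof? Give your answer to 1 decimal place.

Let the plane be z = a·E + b·N + c.
TP3−TP2: −247a + 472b = 151.3;  TP4−TP2: 322a + 40b = −148.
Solving gives a = −0.46896, b = 0.07514.
Gradient magnitude |∇z| = √(a² + b²) = √(0.21992 + 0.00565) = 0.47494.
True dip = arctan(0.47494) = 25.4°, dipping toward E (azimuth ≈ 099°).

25.4°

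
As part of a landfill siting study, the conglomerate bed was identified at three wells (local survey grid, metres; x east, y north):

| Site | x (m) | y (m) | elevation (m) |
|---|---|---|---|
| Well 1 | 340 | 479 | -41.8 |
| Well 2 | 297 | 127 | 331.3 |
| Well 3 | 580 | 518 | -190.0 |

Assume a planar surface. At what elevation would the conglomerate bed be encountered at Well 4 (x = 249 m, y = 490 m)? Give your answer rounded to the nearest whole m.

Let the plane be z = a·x + b·y + c.
Well 2−Well 1: −43a − 352b = 373.1;  Well 3−Well 1: 240a + 39b = −148.2.
Solving gives a = −0.45428, b = −1.00445.
Then c = -41.8 − a·340 − b·479 = 593.79.
At (249, 490): z = −113.1 − 492.2 + 593.79 = -11.5 m.

-12 m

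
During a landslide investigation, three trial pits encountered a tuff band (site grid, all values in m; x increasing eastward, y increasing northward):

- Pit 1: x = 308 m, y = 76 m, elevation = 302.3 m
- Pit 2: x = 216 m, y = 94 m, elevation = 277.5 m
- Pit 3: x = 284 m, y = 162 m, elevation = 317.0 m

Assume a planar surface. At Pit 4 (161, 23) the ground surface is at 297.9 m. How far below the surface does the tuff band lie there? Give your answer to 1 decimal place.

Let the plane be z = a·x + b·y + c.
Pit 2−Pit 1: −92a + 18b = −24.8;  Pit 3−Pit 1: −24a + 86b = 14.7.
Solving gives a = 0.32051, b = 0.26037.
Then c = 302.3 − a·308 − b·76 = 183.80.
At (161, 23): z_contact = 51.60 + 5.99 + 183.80 = 241.39 m.
Depth below ground = 297.9 − 241.39 = 56.5 m.

56.5 m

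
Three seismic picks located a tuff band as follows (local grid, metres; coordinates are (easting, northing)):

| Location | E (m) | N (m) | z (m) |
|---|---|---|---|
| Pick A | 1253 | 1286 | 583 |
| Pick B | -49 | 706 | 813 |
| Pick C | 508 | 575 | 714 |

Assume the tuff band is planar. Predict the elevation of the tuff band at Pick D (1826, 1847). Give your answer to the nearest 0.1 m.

Let the plane be z = a·E + b·N + c.
Pick B−Pick A: −1302a − 580b = 230;  Pick C−Pick A: −745a − 711b = 131.
Solving gives a = −0.177362, b = 0.001596.
Then c = 583 − a·1253 − b·1286 = 803.18.
At (1826, 1847): z = −323.9 + 2.9 + 803.18 = 482.3 m.

482.3 m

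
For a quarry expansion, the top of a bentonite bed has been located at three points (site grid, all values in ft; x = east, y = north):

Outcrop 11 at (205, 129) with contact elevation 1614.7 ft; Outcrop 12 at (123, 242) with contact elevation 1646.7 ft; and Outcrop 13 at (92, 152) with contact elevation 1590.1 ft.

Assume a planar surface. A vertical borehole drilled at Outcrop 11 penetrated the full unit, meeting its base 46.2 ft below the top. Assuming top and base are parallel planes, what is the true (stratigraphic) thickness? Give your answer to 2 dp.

39.44 ft

Let the plane be z = a·x + b·y + c.
Outcrop 12−Outcrop 11: −82a + 113b = 32;  Outcrop 13−Outcrop 11: −113a + 23b = −24.6.
Solving gives a = 0.32305, b = 0.51761.
|∇z| = √(a²+b²) = 0.61015, so dip δ = arctan(0.61015) = 31.39°.
True thickness = vertical thickness × cos δ = 46.2 × cos 31.39° = 39.44 ft.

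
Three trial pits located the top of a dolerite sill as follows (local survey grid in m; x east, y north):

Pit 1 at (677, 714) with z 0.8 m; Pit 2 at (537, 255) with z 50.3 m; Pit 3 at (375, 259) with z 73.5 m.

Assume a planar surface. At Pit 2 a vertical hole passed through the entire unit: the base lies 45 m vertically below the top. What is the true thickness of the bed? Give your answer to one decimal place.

Let the plane be z = a·x + b·y + c.
Pit 2−Pit 1: −140a − 459b = 49.5;  Pit 3−Pit 1: −302a − 455b = 72.7.
Solving gives a = −0.14478, b = −0.06368.
|∇z| = √(a²+b²) = 0.15817, so dip δ = arctan(0.15817) = 8.99°.
True thickness = vertical thickness × cos δ = 45 × cos 8.99° = 44.4 m.

44.4 m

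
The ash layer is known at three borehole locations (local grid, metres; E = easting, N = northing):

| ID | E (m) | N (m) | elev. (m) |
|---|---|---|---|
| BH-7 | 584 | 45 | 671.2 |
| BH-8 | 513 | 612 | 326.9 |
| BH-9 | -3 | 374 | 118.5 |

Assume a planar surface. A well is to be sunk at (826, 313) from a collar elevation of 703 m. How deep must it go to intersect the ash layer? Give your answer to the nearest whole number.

Two edge vectors: BH-7→BH-8 = (-71, 567, -344.3), BH-7→BH-9 = (-587, 329, -552.7).
Normal n = (BH-7→BH-8) × (BH-7→BH-9) = (-200106.2, 162862.4, 309470).
So ∂z/∂E = −n_x/n_z = 0.64661 and ∂z/∂N = −n_y/n_z = −0.52626.
Intercept c from BH-7: 671.2 − 377.62 + 23.68 = 317.26.
At (826, 313): z_contact = 534.1 − 164.7 + 317.26 = 686.6 m.
Depth below ground = 703 − 686.6 = 16 m.

16 m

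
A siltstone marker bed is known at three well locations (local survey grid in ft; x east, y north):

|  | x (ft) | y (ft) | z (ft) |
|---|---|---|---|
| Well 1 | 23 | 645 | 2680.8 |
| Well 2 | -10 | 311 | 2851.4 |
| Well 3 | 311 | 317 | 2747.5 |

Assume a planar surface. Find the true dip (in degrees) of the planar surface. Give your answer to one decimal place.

29.8°

Two edge vectors: Well 1→Well 2 = (-33, -334, 170.6), Well 1→Well 3 = (288, -328, 66.7).
Normal n = (Well 1→Well 2) × (Well 1→Well 3) = (33679, 51333.9, 107016).
So ∂z/∂x = −n_x/n_z = −0.31471 and ∂z/∂y = −n_y/n_z = −0.47968.
Gradient magnitude |∇z| = √(a² + b²) = √(0.09904 + 0.23010) = 0.57371.
True dip = arctan(0.57371) = 29.8°, dipping toward NNE (azimuth ≈ 033°).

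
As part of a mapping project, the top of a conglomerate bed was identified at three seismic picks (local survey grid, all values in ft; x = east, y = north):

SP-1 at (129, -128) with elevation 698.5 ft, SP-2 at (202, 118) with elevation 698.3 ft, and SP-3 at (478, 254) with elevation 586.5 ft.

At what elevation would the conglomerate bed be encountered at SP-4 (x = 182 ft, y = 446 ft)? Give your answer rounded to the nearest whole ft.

Let the plane be z = a·x + b·y + c.
SP-2−SP-1: 73a + 246b = −0.2;  SP-3−SP-1: 349a + 382b = −112.
Solving gives a = −0.47398, b = 0.13984.
Then c = 698.5 − a·129 − b·-128 = 777.54.
At (182, 446): z = −86.3 + 62.4 + 777.54 = 753.6 ft.

754 ft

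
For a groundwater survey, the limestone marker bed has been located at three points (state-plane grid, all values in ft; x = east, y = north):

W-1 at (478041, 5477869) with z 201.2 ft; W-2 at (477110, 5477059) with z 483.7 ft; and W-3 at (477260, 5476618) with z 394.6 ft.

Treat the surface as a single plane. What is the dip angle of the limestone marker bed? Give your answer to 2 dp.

20.69°

Let the plane be z = a·x + b·y + c.
W-2−W-1: −931a − 810b = 282.5;  W-3−W-1: −781a − 1251b = 193.4.
Solving gives a = −0.36979, b = 0.07626.
Gradient magnitude |∇z| = √(a² + b²) = √(0.13674 + 0.00582) = 0.37757.
True dip = arctan(0.37757) = 20.69°, dipping toward ESE (azimuth ≈ 102°).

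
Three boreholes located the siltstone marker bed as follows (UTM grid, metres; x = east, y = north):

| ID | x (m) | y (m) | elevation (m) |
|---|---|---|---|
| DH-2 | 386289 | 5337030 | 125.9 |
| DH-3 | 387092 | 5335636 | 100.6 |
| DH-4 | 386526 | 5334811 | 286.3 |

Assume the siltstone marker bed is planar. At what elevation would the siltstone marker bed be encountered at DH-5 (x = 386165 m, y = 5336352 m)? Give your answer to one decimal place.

212.8 m

Let the plane be z = a·x + b·y + c.
DH-3−DH-2: 803a − 1394b = −25.3;  DH-4−DH-2: 237a − 2219b = 160.4.
Solving gives a = −0.192726385, b = −0.092868929.
Then c = 125.9 − a·386289 − b·5337030 = 570218.24.
At (386165, 5336352): z = −74424.2 − 495581.3 + 570218.24 = 212.8 m.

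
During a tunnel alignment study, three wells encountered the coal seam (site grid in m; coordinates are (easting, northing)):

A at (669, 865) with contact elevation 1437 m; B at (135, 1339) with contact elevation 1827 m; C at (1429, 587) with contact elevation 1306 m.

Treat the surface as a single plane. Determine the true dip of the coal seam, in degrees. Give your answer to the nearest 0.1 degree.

47.5°

Two edge vectors: A→B = (-534, 474, 390), A→C = (760, -278, -131).
Normal n = (A→B) × (A→C) = (46326, 226446, -211788).
So ∂z/∂E = −n_x/n_z = 0.21874 and ∂z/∂N = −n_y/n_z = 1.06921.
Gradient magnitude |∇z| = √(a² + b²) = √(0.04785 + 1.14321) = 1.09136.
True dip = arctan(1.09136) = 47.5°, dipping toward SSW (azimuth ≈ 192°).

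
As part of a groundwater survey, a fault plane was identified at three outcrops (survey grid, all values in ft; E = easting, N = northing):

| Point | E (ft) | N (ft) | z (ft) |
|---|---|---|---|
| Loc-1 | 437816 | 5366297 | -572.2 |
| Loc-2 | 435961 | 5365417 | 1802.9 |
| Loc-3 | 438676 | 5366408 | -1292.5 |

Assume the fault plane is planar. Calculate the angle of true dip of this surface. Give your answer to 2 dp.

55.37°

Let the plane be z = a·E + b·N + c.
Loc-2−Loc-1: −1855a − 880b = 2375.1;  Loc-3−Loc-1: 860a + 111b = −720.3.
Solving gives a = −0.67205, b = −1.28233.
Gradient magnitude |∇z| = √(a² + b²) = √(0.45165 + 1.64437) = 1.44776.
True dip = arctan(1.44776) = 55.37°, dipping toward NNE (azimuth ≈ 028°).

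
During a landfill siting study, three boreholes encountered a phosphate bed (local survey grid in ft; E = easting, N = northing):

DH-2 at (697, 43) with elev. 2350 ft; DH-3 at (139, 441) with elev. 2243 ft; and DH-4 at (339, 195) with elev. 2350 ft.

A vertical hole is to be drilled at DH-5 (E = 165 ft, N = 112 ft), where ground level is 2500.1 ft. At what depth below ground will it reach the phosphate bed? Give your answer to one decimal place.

45.9 ft

Let the plane be z = a·E + b·N + c.
DH-3−DH-2: −558a + 398b = −107;  DH-4−DH-2: −358a + 152b = 0.
Solving gives a = −0.28203, b = −0.66425.
Then c = 2350 − a·697 − b·43 = 2575.14.
At (165, 112): z_contact = −46.53 − 74.40 + 2575.14 = 2454.21 ft.
Depth below ground = 2500.1 − 2454.21 = 45.9 ft.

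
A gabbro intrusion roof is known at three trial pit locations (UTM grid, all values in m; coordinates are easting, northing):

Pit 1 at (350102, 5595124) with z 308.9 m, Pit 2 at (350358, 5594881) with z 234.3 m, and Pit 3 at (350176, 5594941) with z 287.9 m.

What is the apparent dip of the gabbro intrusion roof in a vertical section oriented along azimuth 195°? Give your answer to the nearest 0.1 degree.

4.7°

Let the plane be z = a·easting + b·northing + c.
Pit 2−Pit 1: 256a − 243b = −74.6;  Pit 3−Pit 1: 74a − 183b = −21.
Solving gives a = −0.29615, b = −0.00500.
Unit vector along 195° is (sin 195°, cos 195°) = (-0.2588, -0.9659).
Slope in that direction = a·(-0.2588) + b·(-0.9659) = 0.08148.
Apparent dip = arctan|0.08148| = 4.7° (true dip is 16.5°, so apparent ≤ true as expected).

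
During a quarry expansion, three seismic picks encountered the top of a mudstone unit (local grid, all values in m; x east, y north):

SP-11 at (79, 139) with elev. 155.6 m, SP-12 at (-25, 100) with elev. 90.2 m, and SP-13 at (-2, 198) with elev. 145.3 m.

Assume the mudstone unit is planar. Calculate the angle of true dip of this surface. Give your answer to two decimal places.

Let the plane be z = a·x + b·y + c.
SP-12−SP-11: −104a − 39b = −65.4;  SP-13−SP-11: −81a + 59b = −10.3.
Solving gives a = 0.45834, b = 0.45467.
Gradient magnitude |∇z| = √(a² + b²) = √(0.21008 + 0.20673) = 0.64561.
True dip = arctan(0.64561) = 32.85°, dipping toward SW (azimuth ≈ 225°).

32.85°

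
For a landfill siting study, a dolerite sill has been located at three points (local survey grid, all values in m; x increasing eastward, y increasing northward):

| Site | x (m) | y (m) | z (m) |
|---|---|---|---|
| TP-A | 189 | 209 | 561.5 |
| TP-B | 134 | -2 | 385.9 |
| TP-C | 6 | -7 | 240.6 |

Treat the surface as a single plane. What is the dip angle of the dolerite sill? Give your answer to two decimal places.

Two edge vectors: TP-A→TP-B = (-55, -211, -175.6), TP-A→TP-C = (-183, -216, -320.9).
Normal n = (TP-A→TP-B) × (TP-A→TP-C) = (29780.3, 14485.3, -26733).
So ∂z/∂x = −n_x/n_z = 1.11399 and ∂z/∂y = −n_y/n_z = 0.54185.
Gradient magnitude |∇z| = √(a² + b²) = √(1.24097 + 0.29360) = 1.23878.
True dip = arctan(1.23878) = 51.09°, dipping toward WSW (azimuth ≈ 244°).

51.09°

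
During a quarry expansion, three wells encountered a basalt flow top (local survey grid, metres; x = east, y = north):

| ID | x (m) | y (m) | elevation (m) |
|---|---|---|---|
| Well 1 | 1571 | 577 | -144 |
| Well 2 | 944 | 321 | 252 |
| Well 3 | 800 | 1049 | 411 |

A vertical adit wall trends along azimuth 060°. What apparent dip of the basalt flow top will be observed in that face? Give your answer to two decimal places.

Two edge vectors: Well 1→Well 2 = (-627, -256, 396), Well 1→Well 3 = (-771, 472, 555).
Normal n = (Well 1→Well 2) × (Well 1→Well 3) = (-328992, 42669, -493320).
So ∂z/∂x = −n_x/n_z = −0.66689 and ∂z/∂y = −n_y/n_z = 0.08649.
Unit vector along 060° is (sin 60°, cos 60°) = (0.8660, 0.5000).
Slope in that direction = a·(0.8660) + b·(0.5000) = −0.53430.
Apparent dip = arctan|0.53430| = 28.12° (true dip is 33.9°, so apparent ≤ true as expected).

28.12°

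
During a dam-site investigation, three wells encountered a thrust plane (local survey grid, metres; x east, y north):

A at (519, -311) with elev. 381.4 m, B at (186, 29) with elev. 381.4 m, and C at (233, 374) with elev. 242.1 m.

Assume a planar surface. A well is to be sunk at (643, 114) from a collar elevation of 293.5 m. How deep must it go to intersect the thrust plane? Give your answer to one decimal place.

Let the plane be z = a·x + b·y + c.
B−A: −333a + 340b = 0;  C−A: −286a + 685b = −139.3.
Solving gives a = −0.36191, b = −0.35446.
Then c = 381.4 − a·519 − b·-311 = 459.00.
At (643, 114): z_contact = −232.71 − 40.41 + 459.00 = 185.88 m.
Depth below ground = 293.5 − 185.88 = 107.6 m.

107.6 m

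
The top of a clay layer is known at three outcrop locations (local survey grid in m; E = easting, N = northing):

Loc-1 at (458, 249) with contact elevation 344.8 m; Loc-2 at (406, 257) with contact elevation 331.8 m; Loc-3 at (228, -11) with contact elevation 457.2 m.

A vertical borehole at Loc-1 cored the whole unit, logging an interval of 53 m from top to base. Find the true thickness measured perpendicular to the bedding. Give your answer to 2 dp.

Two edge vectors: Loc-1→Loc-2 = (-52, 8, -13), Loc-1→Loc-3 = (-230, -260, 112.4).
Normal n = (Loc-1→Loc-2) × (Loc-1→Loc-3) = (-2480.8, 8834.8, 15360).
So ∂z/∂E = −n_x/n_z = 0.16151 and ∂z/∂N = −n_y/n_z = −0.57518.
|∇z| = √(a²+b²) = 0.59743, so dip δ = arctan(0.59743) = 30.86°.
True thickness = vertical thickness × cos δ = 53 × cos 30.86° = 45.50 m.

45.50 m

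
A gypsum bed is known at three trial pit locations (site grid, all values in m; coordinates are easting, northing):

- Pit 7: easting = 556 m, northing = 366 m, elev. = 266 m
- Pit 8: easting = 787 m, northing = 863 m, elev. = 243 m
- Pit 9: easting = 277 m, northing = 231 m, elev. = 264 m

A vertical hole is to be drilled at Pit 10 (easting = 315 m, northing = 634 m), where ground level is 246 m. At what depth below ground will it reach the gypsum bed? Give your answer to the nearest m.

6 m

Two edge vectors: Pit 7→Pit 8 = (231, 497, -23), Pit 7→Pit 9 = (-279, -135, -2).
Normal n = (Pit 7→Pit 8) × (Pit 7→Pit 9) = (-4099, 6879, 107478).
So ∂z/∂easting = −n_x/n_z = 0.03814 and ∂z/∂northing = −n_y/n_z = −0.06400.
Intercept c from Pit 7: 266 − 21.20 + 23.43 = 268.22.
At (315, 634): z_contact = 12.0 − 40.6 + 268.22 = 239.7 m.
Depth below ground = 246 − 239.7 = 6 m.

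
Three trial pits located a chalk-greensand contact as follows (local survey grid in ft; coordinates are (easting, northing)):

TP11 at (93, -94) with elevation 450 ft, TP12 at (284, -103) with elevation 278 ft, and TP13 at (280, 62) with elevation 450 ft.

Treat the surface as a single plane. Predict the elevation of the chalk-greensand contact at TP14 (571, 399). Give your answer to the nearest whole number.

Let the plane be z = a·E + b·N + c.
TP12−TP11: 191a − 9b = −172;  TP13−TP11: 187a + 156b = 0.
Solving gives a = −0.85238, b = 1.02176.
Then c = 450 − a·93 − b·-94 = 625.32.
At (571, 399): z = −486.7 + 407.7 + 625.32 = 546.3 ft.

546 ft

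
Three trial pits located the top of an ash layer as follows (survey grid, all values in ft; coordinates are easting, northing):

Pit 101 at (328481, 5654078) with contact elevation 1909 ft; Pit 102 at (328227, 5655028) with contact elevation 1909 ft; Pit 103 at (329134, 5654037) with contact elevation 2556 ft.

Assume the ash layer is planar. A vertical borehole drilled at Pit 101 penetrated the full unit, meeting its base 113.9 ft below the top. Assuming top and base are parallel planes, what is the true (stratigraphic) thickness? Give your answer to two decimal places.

78.82 ft

Two edge vectors: Pit 101→Pit 102 = (-254, 950, 0), Pit 101→Pit 103 = (653, -41, 647).
Normal n = (Pit 101→Pit 102) × (Pit 101→Pit 103) = (614650, 164338, -609936).
So ∂z/∂easting = −n_x/n_z = 1.00773 and ∂z/∂northing = −n_y/n_z = 0.26943.
|∇z| = √(a²+b²) = 1.04313, so dip δ = arctan(1.04313) = 46.21°.
True thickness = vertical thickness × cos δ = 113.9 × cos 46.21° = 78.82 ft.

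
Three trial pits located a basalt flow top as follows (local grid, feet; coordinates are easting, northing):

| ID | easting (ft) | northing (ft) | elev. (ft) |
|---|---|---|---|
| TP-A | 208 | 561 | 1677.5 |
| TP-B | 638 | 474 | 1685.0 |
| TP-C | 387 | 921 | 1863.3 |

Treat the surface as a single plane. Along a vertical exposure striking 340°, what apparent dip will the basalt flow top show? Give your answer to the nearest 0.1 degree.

21.6°

Let the plane be z = a·easting + b·northing + c.
TP-B−TP-A: 430a − 87b = 7.5;  TP-C−TP-A: 179a + 360b = 185.8.
Solving gives a = 0.11073, b = 0.46106.
Unit vector along 340° is (sin 340°, cos 340°) = (-0.3420, 0.9397).
Slope in that direction = a·(-0.3420) + b·(0.9397) = 0.39538.
Apparent dip = arctan|0.39538| = 21.6° (true dip is 25.4°, so apparent ≤ true as expected).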